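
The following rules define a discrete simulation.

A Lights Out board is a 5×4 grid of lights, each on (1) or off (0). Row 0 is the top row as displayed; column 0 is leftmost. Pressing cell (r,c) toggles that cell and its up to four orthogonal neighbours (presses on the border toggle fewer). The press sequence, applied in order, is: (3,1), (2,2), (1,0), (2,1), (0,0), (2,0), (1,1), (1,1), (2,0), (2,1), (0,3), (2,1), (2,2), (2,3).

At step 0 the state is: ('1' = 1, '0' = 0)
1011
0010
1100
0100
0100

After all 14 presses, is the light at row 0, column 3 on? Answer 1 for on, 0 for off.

0

step 0: 1011
0010
1100
0100
0100
step 1: 1011
0010
1000
1010
0000
step 2: 1011
0000
1111
1000
0000
step 3: 0011
1100
0111
1000
0000
step 4: 0011
1000
1001
1100
0000
step 5: 1111
0000
1001
1100
0000
step 6: 1111
1000
0101
0100
0000
step 7: 1011
0110
0001
0100
0000
step 8: 1111
1000
0101
0100
0000
step 9: 1111
0000
1001
1100
0000
step 10: 1111
0100
0111
1000
0000
step 11: 1100
0101
0111
1000
0000
step 12: 1100
0001
1001
1100
0000
step 13: 1100
0011
1110
1110
0000
step 14: 1100
0010
1101
1111
0000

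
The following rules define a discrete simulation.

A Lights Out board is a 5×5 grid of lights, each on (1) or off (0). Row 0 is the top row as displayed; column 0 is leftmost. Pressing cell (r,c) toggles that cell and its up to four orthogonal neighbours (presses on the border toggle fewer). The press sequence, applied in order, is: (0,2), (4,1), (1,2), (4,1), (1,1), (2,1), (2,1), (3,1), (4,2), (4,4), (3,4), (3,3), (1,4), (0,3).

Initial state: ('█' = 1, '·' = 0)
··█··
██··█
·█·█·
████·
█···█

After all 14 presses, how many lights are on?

0) ··█··
██··█
·█·█·
████·
█···█
1) ·█·█·
███·█
·█·█·
████·
█···█
2) ·█·█·
███·█
·█·█·
█·██·
·██·█
3) ·███·
█··██
·███·
█·██·
·██·█
4) ·███·
█··██
·███·
████·
█···█
5) ··██·
·████
··██·
████·
█···█
6) ··██·
··███
██·█·
█·██·
█···█
7) ··██·
·████
··██·
████·
█···█
8) ··██·
·████
·███·
···█·
██··█
9) ··██·
·████
·███·
··██·
█·███
10) ··██·
·████
·███·
··███
█·█··
11) ··██·
·████
·████
··█··
█·█·█
12) ··██·
·████
·██·█
···██
█·███
13) ··███
·██··
·██··
···██
█·███
14) ·····
·███·
·██··
···██
█·███

11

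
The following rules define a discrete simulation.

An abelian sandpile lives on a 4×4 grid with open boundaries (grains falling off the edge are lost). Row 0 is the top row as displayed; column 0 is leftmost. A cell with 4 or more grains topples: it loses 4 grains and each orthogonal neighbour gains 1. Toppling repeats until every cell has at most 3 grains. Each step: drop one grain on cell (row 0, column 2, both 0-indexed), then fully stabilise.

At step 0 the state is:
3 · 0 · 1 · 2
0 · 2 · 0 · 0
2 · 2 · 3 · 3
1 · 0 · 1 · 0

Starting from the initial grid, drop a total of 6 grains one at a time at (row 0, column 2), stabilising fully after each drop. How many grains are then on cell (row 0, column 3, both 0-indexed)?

[0] 3 · 0 · 1 · 2
0 · 2 · 0 · 0
2 · 2 · 3 · 3
1 · 0 · 1 · 0
[1] 3 · 0 · 2 · 2
0 · 2 · 0 · 0
2 · 2 · 3 · 3
1 · 0 · 1 · 0
[2] 3 · 0 · 3 · 2
0 · 2 · 0 · 0
2 · 2 · 3 · 3
1 · 0 · 1 · 0
[3] 3 · 1 · 0 · 3
0 · 2 · 1 · 0
2 · 2 · 3 · 3
1 · 0 · 1 · 0
[4] 3 · 1 · 1 · 3
0 · 2 · 1 · 0
2 · 2 · 3 · 3
1 · 0 · 1 · 0
[5] 3 · 1 · 2 · 3
0 · 2 · 1 · 0
2 · 2 · 3 · 3
1 · 0 · 1 · 0
[6] 3 · 1 · 3 · 3
0 · 2 · 1 · 0
2 · 2 · 3 · 3
1 · 0 · 1 · 0

3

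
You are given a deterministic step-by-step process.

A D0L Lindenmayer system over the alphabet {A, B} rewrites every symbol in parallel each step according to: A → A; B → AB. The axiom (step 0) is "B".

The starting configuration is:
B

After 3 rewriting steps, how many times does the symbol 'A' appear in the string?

3

gen 0: B
gen 1: AB
gen 2: AAB
gen 3: AAAB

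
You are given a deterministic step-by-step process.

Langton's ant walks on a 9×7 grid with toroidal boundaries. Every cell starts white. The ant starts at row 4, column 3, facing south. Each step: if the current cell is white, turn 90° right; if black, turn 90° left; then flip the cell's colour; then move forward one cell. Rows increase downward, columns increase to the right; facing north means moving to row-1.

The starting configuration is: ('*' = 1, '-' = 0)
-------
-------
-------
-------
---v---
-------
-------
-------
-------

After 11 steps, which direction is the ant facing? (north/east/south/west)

east

t=0: -------
-------
-------
-------
---v---
-------
-------
-------
-------
t=1: -------
-------
-------
-------
--<*---
-------
-------
-------
-------
t=2: -------
-------
-------
--^----
--**---
-------
-------
-------
-------
t=3: -------
-------
-------
--*>---
--**---
-------
-------
-------
-------
t=4: -------
-------
-------
--**---
--*v---
-------
-------
-------
-------
t=5: -------
-------
-------
--**---
--*->--
-------
-------
-------
-------
t=6: -------
-------
-------
--**---
--*-*--
----v--
-------
-------
-------
t=7: -------
-------
-------
--**---
--*-*--
---<*--
-------
-------
-------
t=8: -------
-------
-------
--**---
--*^*--
---**--
-------
-------
-------
t=9: -------
-------
-------
--**---
--**>--
---**--
-------
-------
-------
t=10: -------
-------
-------
--**^--
--**---
---**--
-------
-------
-------
t=11: -------
-------
-------
--***>-
--**---
---**--
-------
-------
-------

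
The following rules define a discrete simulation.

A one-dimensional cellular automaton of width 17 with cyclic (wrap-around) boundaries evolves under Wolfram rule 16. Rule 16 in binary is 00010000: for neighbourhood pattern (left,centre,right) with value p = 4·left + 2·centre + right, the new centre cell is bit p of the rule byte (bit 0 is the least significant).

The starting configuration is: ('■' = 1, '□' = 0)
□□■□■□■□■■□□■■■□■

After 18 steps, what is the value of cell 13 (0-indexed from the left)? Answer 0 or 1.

t=0: □□■□■□■□■■□□■■■□■
t=1: ■□□□□□□□□□■□□□□□□
t=2: □■□□□□□□□□□■□□□□□
t=3: □□■□□□□□□□□□■□□□□
t=4: □□□■□□□□□□□□□■□□□
t=5: □□□□■□□□□□□□□□■□□
t=6: □□□□□■□□□□□□□□□■□
t=7: □□□□□□■□□□□□□□□□■
t=8: ■□□□□□□■□□□□□□□□□
t=9: □■□□□□□□■□□□□□□□□
t=10: □□■□□□□□□■□□□□□□□
t=11: □□□■□□□□□□■□□□□□□
t=12: □□□□■□□□□□□■□□□□□
t=13: □□□□□■□□□□□□■□□□□
t=14: □□□□□□■□□□□□□■□□□
t=15: □□□□□□□■□□□□□□■□□
t=16: □□□□□□□□■□□□□□□■□
t=17: □□□□□□□□□■□□□□□□■
t=18: ■□□□□□□□□□■□□□□□□

0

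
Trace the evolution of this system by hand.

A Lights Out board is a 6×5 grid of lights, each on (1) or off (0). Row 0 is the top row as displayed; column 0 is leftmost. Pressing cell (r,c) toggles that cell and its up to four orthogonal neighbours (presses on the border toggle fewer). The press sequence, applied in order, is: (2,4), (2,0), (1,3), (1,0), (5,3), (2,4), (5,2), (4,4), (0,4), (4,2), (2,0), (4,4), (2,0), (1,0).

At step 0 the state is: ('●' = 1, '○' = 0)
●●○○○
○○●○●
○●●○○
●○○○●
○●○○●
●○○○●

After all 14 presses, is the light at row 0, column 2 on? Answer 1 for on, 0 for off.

0

[0] ●●○○○
○○●○●
○●●○○
●○○○●
○●○○●
●○○○●
[1] ●●○○○
○○●○○
○●●●●
●○○○○
○●○○●
●○○○●
[2] ●●○○○
●○●○○
●○●●●
○○○○○
○●○○●
●○○○●
[3] ●●○●○
●○○●●
●○●○●
○○○○○
○●○○●
●○○○●
[4] ○●○●○
○●○●●
○○●○●
○○○○○
○●○○●
●○○○●
[5] ○●○●○
○●○●●
○○●○●
○○○○○
○●○●●
●○●●○
[6] ○●○●○
○●○●○
○○●●○
○○○○●
○●○●●
●○●●○
[7] ○●○●○
○●○●○
○○●●○
○○○○●
○●●●●
●●○○○
[8] ○●○●○
○●○●○
○○●●○
○○○○○
○●●○○
●●○○●
[9] ○●○○●
○●○●●
○○●●○
○○○○○
○●●○○
●●○○●
[10] ○●○○●
○●○●●
○○●●○
○○●○○
○○○●○
●●●○●
[11] ○●○○●
●●○●●
●●●●○
●○●○○
○○○●○
●●●○●
[12] ○●○○●
●●○●●
●●●●○
●○●○●
○○○○●
●●●○○
[13] ○●○○●
○●○●●
○○●●○
○○●○●
○○○○●
●●●○○
[14] ●●○○●
●○○●●
●○●●○
○○●○●
○○○○●
●●●○○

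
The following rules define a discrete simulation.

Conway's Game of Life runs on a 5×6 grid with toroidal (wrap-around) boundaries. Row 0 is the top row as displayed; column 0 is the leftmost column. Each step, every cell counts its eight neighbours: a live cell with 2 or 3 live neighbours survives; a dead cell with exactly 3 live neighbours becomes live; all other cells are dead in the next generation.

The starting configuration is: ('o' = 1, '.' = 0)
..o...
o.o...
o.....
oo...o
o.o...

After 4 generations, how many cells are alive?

t=0: ..o...
o.o...
o.....
oo...o
o.o...
t=1: ..oo..
......
......
.....o
o.o..o
t=2: .ooo..
......
......
o....o
oooooo
t=3: .....o
..o...
......
..oo..
......
t=4: ......
......
..oo..
......
......

2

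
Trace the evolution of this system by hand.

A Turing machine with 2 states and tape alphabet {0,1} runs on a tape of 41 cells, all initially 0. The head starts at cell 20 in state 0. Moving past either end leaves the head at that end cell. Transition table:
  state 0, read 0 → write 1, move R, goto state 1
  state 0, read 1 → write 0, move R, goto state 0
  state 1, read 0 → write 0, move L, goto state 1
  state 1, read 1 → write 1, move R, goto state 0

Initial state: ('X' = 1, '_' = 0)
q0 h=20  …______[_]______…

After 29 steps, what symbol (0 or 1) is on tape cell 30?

0

gen 0: q0 h=20  …______[_]______…
gen 1: q1 h=21  …_____X[_]______…
gen 2: q1 h=20  …______[X]______…
gen 3: q0 h=21  …_____X[_]______…
gen 4: q1 h=22  …____XX[_]______…
gen 5: q1 h=21  …_____X[X]______…
gen 6: q0 h=22  …____XX[_]______…
gen 7: q1 h=23  …___XXX[_]______…
gen 8: q1 h=22  …____XX[X]______…
gen 9: q0 h=23  …___XXX[_]______…
gen 10: q1 h=24  …__XXXX[_]______…
gen 11: q1 h=23  …___XXX[X]______…
gen 12: q0 h=24  …__XXXX[_]______…
gen 13: q1 h=25  …_XXXXX[_]______…
gen 14: q1 h=24  …__XXXX[X]______…
gen 15: q0 h=25  …_XXXXX[_]______…
gen 16: q1 h=26  …XXXXXX[_]______…
gen 17: q1 h=25  …_XXXXX[X]______…
gen 18: q0 h=26  …XXXXXX[_]______…
gen 19: q1 h=27  …XXXXXX[_]______…
gen 20: q1 h=26  …XXXXXX[X]______…
gen 21: q0 h=27  …XXXXXX[_]______…
gen 22: q1 h=28  …XXXXXX[_]______…
gen 23: q1 h=27  …XXXXXX[X]______…
gen 24: q0 h=28  …XXXXXX[_]______…
gen 25: q1 h=29  …XXXXXX[_]______…
gen 26: q1 h=28  …XXXXXX[X]______…
gen 27: q0 h=29  …XXXXXX[_]______…
gen 28: q1 h=30  …XXXXXX[_]______…
gen 29: q1 h=29  …XXXXXX[X]______…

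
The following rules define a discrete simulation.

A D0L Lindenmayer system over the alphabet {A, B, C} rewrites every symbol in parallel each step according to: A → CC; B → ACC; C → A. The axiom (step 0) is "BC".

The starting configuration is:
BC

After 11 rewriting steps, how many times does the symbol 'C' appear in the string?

64

[0] BC
[1] ACCA
[2] CCAACC
[3] AACCCCAA
[4] CCCCAAAACCCC
[5] AAAACCCCCCCCAAAA
[6] CCCCCCCCAAAAAAAACCCCCCCC
[7] AAAAAAAACCCCCCCCCCCCCCCCAAAAAAAA
[8] CCCCCCCCCCCCCCCCAAAAAAAAAAAAAAAACCCCCCCCCCCCCCCC
[9] AAAAAAAAAAAAAAAACCCCCCCCCCCCCCCCCCCCCCCCCCCCCCCCAAAAAAAAAAAAAAAA
[10] CCCCCCCCCCCCCCCCCCCCCCCCCCCCCCCCAAAAAAAAAAAAAAAAAAAAAAAAAAAAAAAACCCCCCCCCCCCCCCCCCCCCCCCCCCCCCCC
[11] AAAAAAAAAAAAAAAAAAAAAAAAAAAAAAAACCCCCCCCCCCCCCCCCCCCCCCCCC…CCCCCCCCCCCCCCCCCCCCCCCCCCAAAAAAAAAAAAAAAAAAAAAAAAAAAAAAAA  (len 128)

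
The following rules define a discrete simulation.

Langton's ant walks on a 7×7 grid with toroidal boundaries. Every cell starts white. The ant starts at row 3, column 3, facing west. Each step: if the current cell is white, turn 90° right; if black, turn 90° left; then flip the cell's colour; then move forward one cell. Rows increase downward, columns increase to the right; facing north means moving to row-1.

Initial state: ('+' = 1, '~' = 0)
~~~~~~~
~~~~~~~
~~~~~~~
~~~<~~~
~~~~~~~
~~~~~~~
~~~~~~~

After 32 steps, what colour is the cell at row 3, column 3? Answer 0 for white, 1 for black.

0

[0] ~~~~~~~
~~~~~~~
~~~~~~~
~~~<~~~
~~~~~~~
~~~~~~~
~~~~~~~
[1] ~~~~~~~
~~~~~~~
~~~^~~~
~~~+~~~
~~~~~~~
~~~~~~~
~~~~~~~
[2] ~~~~~~~
~~~~~~~
~~~+>~~
~~~+~~~
~~~~~~~
~~~~~~~
~~~~~~~
[3] ~~~~~~~
~~~~~~~
~~~++~~
~~~+v~~
~~~~~~~
~~~~~~~
~~~~~~~
[4] ~~~~~~~
~~~~~~~
~~~++~~
~~~<+~~
~~~~~~~
~~~~~~~
~~~~~~~
[5] ~~~~~~~
~~~~~~~
~~~++~~
~~~~+~~
~~~v~~~
~~~~~~~
~~~~~~~
[6] ~~~~~~~
~~~~~~~
~~~++~~
~~~~+~~
~~<+~~~
~~~~~~~
~~~~~~~
[7] ~~~~~~~
~~~~~~~
~~~++~~
~~^~+~~
~~++~~~
~~~~~~~
~~~~~~~
[8] ~~~~~~~
~~~~~~~
~~~++~~
~~+>+~~
~~++~~~
~~~~~~~
~~~~~~~
[9] ~~~~~~~
~~~~~~~
~~~++~~
~~+++~~
~~+v~~~
~~~~~~~
~~~~~~~
[10] ~~~~~~~
~~~~~~~
~~~++~~
~~+++~~
~~+~>~~
~~~~~~~
~~~~~~~
[11] ~~~~~~~
~~~~~~~
~~~++~~
~~+++~~
~~+~+~~
~~~~v~~
~~~~~~~
[12] ~~~~~~~
~~~~~~~
~~~++~~
~~+++~~
~~+~+~~
~~~<+~~
~~~~~~~
[13] ~~~~~~~
~~~~~~~
~~~++~~
~~+++~~
~~+^+~~
~~~++~~
~~~~~~~
[14] ~~~~~~~
~~~~~~~
~~~++~~
~~+++~~
~~++>~~
~~~++~~
~~~~~~~
[15] ~~~~~~~
~~~~~~~
~~~++~~
~~++^~~
~~++~~~
~~~++~~
~~~~~~~
[16] ~~~~~~~
~~~~~~~
~~~++~~
~~+<~~~
~~++~~~
~~~++~~
~~~~~~~
[17] ~~~~~~~
~~~~~~~
~~~++~~
~~+~~~~
~~+v~~~
~~~++~~
~~~~~~~
[18] ~~~~~~~
~~~~~~~
~~~++~~
~~+~~~~
~~+~>~~
~~~++~~
~~~~~~~
[19] ~~~~~~~
~~~~~~~
~~~++~~
~~+~~~~
~~+~+~~
~~~+v~~
~~~~~~~
[20] ~~~~~~~
~~~~~~~
~~~++~~
~~+~~~~
~~+~+~~
~~~+~>~
~~~~~~~
[21] ~~~~~~~
~~~~~~~
~~~++~~
~~+~~~~
~~+~+~~
~~~+~+~
~~~~~v~
[22] ~~~~~~~
~~~~~~~
~~~++~~
~~+~~~~
~~+~+~~
~~~+~+~
~~~~<+~
[23] ~~~~~~~
~~~~~~~
~~~++~~
~~+~~~~
~~+~+~~
~~~+^+~
~~~~++~
[24] ~~~~~~~
~~~~~~~
~~~++~~
~~+~~~~
~~+~+~~
~~~++>~
~~~~++~
[25] ~~~~~~~
~~~~~~~
~~~++~~
~~+~~~~
~~+~+^~
~~~++~~
~~~~++~
[26] ~~~~~~~
~~~~~~~
~~~++~~
~~+~~~~
~~+~++>
~~~++~~
~~~~++~
[27] ~~~~~~~
~~~~~~~
~~~++~~
~~+~~~~
~~+~+++
~~~++~v
~~~~++~
[28] ~~~~~~~
~~~~~~~
~~~++~~
~~+~~~~
~~+~+++
~~~++<+
~~~~++~
[29] ~~~~~~~
~~~~~~~
~~~++~~
~~+~~~~
~~+~+^+
~~~++++
~~~~++~
[30] ~~~~~~~
~~~~~~~
~~~++~~
~~+~~~~
~~+~<~+
~~~++++
~~~~++~
[31] ~~~~~~~
~~~~~~~
~~~++~~
~~+~~~~
~~+~~~+
~~~+v++
~~~~++~
[32] ~~~~~~~
~~~~~~~
~~~++~~
~~+~~~~
~~+~~~+
~~~+~>+
~~~~++~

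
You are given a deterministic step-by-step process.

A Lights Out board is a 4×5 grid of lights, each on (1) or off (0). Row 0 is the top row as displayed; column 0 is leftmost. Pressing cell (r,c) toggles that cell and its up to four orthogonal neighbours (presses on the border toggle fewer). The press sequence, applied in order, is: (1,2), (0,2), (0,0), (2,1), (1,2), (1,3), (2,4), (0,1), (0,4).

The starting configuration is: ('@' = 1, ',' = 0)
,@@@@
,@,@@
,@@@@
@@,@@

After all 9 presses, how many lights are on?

[0] ,@@@@
,@,@@
,@@@@
@@,@@
[1] ,@,@@
,,@,@
,@,@@
@@,@@
[2] ,,@,@
,,,,@
,@,@@
@@,@@
[3] @@@,@
@,,,@
,@,@@
@@,@@
[4] @@@,@
@@,,@
@,@@@
@,,@@
[5] @@,,@
@,@@@
@,,@@
@,,@@
[6] @@,@@
@,,,,
@,,,@
@,,@@
[7] @@,@@
@,,,@
@,,@,
@,,@,
[8] ,,@@@
@@,,@
@,,@,
@,,@,
[9] ,,@,,
@@,,,
@,,@,
@,,@,

7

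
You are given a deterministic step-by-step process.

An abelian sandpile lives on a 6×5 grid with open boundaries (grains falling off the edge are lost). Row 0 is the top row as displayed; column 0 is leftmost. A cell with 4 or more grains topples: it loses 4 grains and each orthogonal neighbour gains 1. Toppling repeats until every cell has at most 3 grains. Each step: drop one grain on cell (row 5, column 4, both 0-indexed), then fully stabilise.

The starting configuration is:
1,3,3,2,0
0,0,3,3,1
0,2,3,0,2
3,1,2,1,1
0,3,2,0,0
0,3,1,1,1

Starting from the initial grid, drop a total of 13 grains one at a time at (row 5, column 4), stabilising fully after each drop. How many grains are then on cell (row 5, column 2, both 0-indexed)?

t=0: 1,3,3,2,0
0,0,3,3,1
0,2,3,0,2
3,1,2,1,1
0,3,2,0,0
0,3,1,1,1
t=1: 1,3,3,2,0
0,0,3,3,1
0,2,3,0,2
3,1,2,1,1
0,3,2,0,0
0,3,1,1,2
t=2: 1,3,3,2,0
0,0,3,3,1
0,2,3,0,2
3,1,2,1,1
0,3,2,0,0
0,3,1,1,3
t=3: 1,3,3,2,0
0,0,3,3,1
0,2,3,0,2
3,1,2,1,1
0,3,2,0,1
0,3,1,2,0
t=4: 1,3,3,2,0
0,0,3,3,1
0,2,3,0,2
3,1,2,1,1
0,3,2,0,1
0,3,1,2,1
t=5: 1,3,3,2,0
0,0,3,3,1
0,2,3,0,2
3,1,2,1,1
0,3,2,0,1
0,3,1,2,2
t=6: 1,3,3,2,0
0,0,3,3,1
0,2,3,0,2
3,1,2,1,1
0,3,2,0,1
0,3,1,2,3
t=7: 1,3,3,2,0
0,0,3,3,1
0,2,3,0,2
3,1,2,1,1
0,3,2,0,2
0,3,1,3,0
t=8: 1,3,3,2,0
0,0,3,3,1
0,2,3,0,2
3,1,2,1,1
0,3,2,0,2
0,3,1,3,1
t=9: 1,3,3,2,0
0,0,3,3,1
0,2,3,0,2
3,1,2,1,1
0,3,2,0,2
0,3,1,3,2
t=10: 1,3,3,2,0
0,0,3,3,1
0,2,3,0,2
3,1,2,1,1
0,3,2,0,2
0,3,1,3,3
t=11: 1,3,3,2,0
0,0,3,3,1
0,2,3,0,2
3,1,2,1,1
0,3,2,1,3
0,3,2,0,1
t=12: 1,3,3,2,0
0,0,3,3,1
0,2,3,0,2
3,1,2,1,1
0,3,2,1,3
0,3,2,0,2
t=13: 1,3,3,2,0
0,0,3,3,1
0,2,3,0,2
3,1,2,1,1
0,3,2,1,3
0,3,2,0,3

2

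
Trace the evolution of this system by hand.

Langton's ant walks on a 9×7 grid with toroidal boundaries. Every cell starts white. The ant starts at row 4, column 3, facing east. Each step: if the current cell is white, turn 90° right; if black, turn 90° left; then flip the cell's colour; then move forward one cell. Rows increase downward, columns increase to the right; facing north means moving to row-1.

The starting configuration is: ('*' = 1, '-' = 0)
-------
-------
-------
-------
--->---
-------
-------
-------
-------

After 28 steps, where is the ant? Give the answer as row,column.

2,1

step 0: -------
-------
-------
-------
--->---
-------
-------
-------
-------
step 1: -------
-------
-------
-------
---*---
---v---
-------
-------
-------
step 2: -------
-------
-------
-------
---*---
--<*---
-------
-------
-------
step 3: -------
-------
-------
-------
--^*---
--**---
-------
-------
-------
step 4: -------
-------
-------
-------
--*>---
--**---
-------
-------
-------
step 5: -------
-------
-------
---^---
--*----
--**---
-------
-------
-------
step 6: -------
-------
-------
---*>--
--*----
--**---
-------
-------
-------
step 7: -------
-------
-------
---**--
--*-v--
--**---
-------
-------
-------
step 8: -------
-------
-------
---**--
--*<*--
--**---
-------
-------
-------
step 9: -------
-------
-------
---^*--
--***--
--**---
-------
-------
-------
step 10: -------
-------
-------
--<-*--
--***--
--**---
-------
-------
-------
step 11: -------
-------
--^----
--*-*--
--***--
--**---
-------
-------
-------
step 12: -------
-------
--*>---
--*-*--
--***--
--**---
-------
-------
-------
step 13: -------
-------
--**---
--*v*--
--***--
--**---
-------
-------
-------
step 14: -------
-------
--**---
--<**--
--***--
--**---
-------
-------
-------
step 15: -------
-------
--**---
---**--
--v**--
--**---
-------
-------
-------
step 16: -------
-------
--**---
---**--
--->*--
--**---
-------
-------
-------
step 17: -------
-------
--**---
---^*--
----*--
--**---
-------
-------
-------
step 18: -------
-------
--**---
--<-*--
----*--
--**---
-------
-------
-------
step 19: -------
-------
--^*---
--*-*--
----*--
--**---
-------
-------
-------
step 20: -------
-------
-<-*---
--*-*--
----*--
--**---
-------
-------
-------
step 21: -------
-^-----
-*-*---
--*-*--
----*--
--**---
-------
-------
-------
step 22: -------
-*>----
-*-*---
--*-*--
----*--
--**---
-------
-------
-------
step 23: -------
-**----
-*v*---
--*-*--
----*--
--**---
-------
-------
-------
step 24: -------
-**----
-<**---
--*-*--
----*--
--**---
-------
-------
-------
step 25: -------
-**----
--**---
-v*-*--
----*--
--**---
-------
-------
-------
step 26: -------
-**----
--**---
<**-*--
----*--
--**---
-------
-------
-------
step 27: -------
-**----
^-**---
***-*--
----*--
--**---
-------
-------
-------
step 28: -------
-**----
*>**---
***-*--
----*--
--**---
-------
-------
-------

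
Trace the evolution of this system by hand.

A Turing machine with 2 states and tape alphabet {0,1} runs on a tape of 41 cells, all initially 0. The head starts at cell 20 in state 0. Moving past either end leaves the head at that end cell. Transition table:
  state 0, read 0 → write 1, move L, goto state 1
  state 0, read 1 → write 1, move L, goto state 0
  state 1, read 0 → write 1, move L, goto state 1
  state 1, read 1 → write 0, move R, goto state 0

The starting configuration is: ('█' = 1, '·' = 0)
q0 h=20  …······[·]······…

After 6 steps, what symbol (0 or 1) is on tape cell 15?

1

t=0: q0 h=20  …······[·]······…
t=1: q1 h=19  …······[·]█·····…
t=2: q1 h=18  …······[·]██····…
t=3: q1 h=17  …······[·]███···…
t=4: q1 h=16  …······[·]████··…
t=5: q1 h=15  …······[·]█████·…
t=6: q1 h=14  …······[·]██████…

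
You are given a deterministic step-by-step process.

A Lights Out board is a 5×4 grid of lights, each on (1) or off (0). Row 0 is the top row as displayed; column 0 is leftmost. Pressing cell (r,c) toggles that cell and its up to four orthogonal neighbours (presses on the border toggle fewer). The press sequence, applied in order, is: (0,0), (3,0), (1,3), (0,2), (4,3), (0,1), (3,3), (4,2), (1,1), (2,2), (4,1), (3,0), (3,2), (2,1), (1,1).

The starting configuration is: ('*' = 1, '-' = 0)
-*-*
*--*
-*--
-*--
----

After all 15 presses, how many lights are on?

9

k=0  -*-*
*--*
-*--
-*--
----
k=1  *--*
---*
-*--
-*--
----
k=2  *--*
---*
**--
*---
*---
k=3  *---
--*-
**-*
*---
*---
k=4  ****
----
**-*
*---
*---
k=5  ****
----
**-*
*--*
*-**
k=6  ---*
-*--
**-*
*--*
*-**
k=7  ---*
-*--
**--
*-*-
*-*-
k=8  ---*
-*--
**--
*---
**-*
k=9  -*-*
*-*-
*---
*---
**-*
k=10  -*-*
*---
****
*-*-
**-*
k=11  -*-*
*---
****
***-
--**
k=12  -*-*
*---
-***
--*-
*-**
k=13  -*-*
*---
-*-*
-*-*
*--*
k=14  -*-*
**--
*-**
---*
*--*
k=15  ---*
--*-
****
---*
*--*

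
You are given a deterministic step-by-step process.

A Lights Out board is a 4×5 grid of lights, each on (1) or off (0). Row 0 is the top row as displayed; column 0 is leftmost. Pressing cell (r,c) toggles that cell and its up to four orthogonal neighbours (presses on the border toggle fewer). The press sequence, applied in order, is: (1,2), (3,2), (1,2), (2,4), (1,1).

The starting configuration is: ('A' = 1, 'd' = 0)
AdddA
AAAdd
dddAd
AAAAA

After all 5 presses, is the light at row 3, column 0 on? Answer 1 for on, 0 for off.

1

t=0: AdddA
AAAdd
dddAd
AAAAA
t=1: AdAdA
AddAd
ddAAd
AAAAA
t=2: AdAdA
AddAd
dddAd
AdddA
t=3: AdddA
AAAdd
ddAAd
AdddA
t=4: AdddA
AAAdA
ddAdA
Adddd
t=5: AAddA
ddddA
dAAdA
Adddd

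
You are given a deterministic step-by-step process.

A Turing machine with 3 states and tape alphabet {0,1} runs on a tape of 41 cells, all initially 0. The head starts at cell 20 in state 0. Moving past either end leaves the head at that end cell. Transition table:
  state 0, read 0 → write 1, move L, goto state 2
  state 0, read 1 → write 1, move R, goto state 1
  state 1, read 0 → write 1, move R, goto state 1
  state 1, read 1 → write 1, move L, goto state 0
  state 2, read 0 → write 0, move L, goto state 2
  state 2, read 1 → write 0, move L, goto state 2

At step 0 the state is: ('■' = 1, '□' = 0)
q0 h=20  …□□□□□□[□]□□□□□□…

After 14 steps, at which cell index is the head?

gen 0: q0 h=20  …□□□□□□[□]□□□□□□…
gen 1: q2 h=19  …□□□□□□[□]■□□□□□…
gen 2: q2 h=18  …□□□□□□[□]□■□□□□…
gen 3: q2 h=17  …□□□□□□[□]□□■□□□…
gen 4: q2 h=16  …□□□□□□[□]□□□■□□…
gen 5: q2 h=15  …□□□□□□[□]□□□□■□…
gen 6: q2 h=14  …□□□□□□[□]□□□□□■…
gen 7: q2 h=13  …□□□□□□[□]□□□□□□…
gen 8: q2 h=12  …□□□□□□[□]□□□□□□…
gen 9: q2 h=11  …□□□□□□[□]□□□□□□…
gen 10: q2 h=10  …□□□□□□[□]□□□□□□…
gen 11: q2 h= 9  …□□□□□□[□]□□□□□□…
gen 12: q2 h= 8  …□□□□□□[□]□□□□□□…
gen 13: q2 h= 7  …□□□□□□[□]□□□□□□…
gen 14: q2 h= 6  |□□□□□□[□]□□□□□□…

6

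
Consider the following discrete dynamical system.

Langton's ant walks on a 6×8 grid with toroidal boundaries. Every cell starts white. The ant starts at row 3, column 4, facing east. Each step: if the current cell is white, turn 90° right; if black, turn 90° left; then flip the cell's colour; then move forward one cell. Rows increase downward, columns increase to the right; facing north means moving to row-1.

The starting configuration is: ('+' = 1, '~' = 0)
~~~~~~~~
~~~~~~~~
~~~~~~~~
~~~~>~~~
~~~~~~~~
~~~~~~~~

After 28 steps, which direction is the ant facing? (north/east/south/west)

east

gen 0: ~~~~~~~~
~~~~~~~~
~~~~~~~~
~~~~>~~~
~~~~~~~~
~~~~~~~~
gen 1: ~~~~~~~~
~~~~~~~~
~~~~~~~~
~~~~+~~~
~~~~v~~~
~~~~~~~~
gen 2: ~~~~~~~~
~~~~~~~~
~~~~~~~~
~~~~+~~~
~~~<+~~~
~~~~~~~~
gen 3: ~~~~~~~~
~~~~~~~~
~~~~~~~~
~~~^+~~~
~~~++~~~
~~~~~~~~
gen 4: ~~~~~~~~
~~~~~~~~
~~~~~~~~
~~~+>~~~
~~~++~~~
~~~~~~~~
gen 5: ~~~~~~~~
~~~~~~~~
~~~~^~~~
~~~+~~~~
~~~++~~~
~~~~~~~~
gen 6: ~~~~~~~~
~~~~~~~~
~~~~+>~~
~~~+~~~~
~~~++~~~
~~~~~~~~
gen 7: ~~~~~~~~
~~~~~~~~
~~~~++~~
~~~+~v~~
~~~++~~~
~~~~~~~~
gen 8: ~~~~~~~~
~~~~~~~~
~~~~++~~
~~~+<+~~
~~~++~~~
~~~~~~~~
gen 9: ~~~~~~~~
~~~~~~~~
~~~~^+~~
~~~+++~~
~~~++~~~
~~~~~~~~
gen 10: ~~~~~~~~
~~~~~~~~
~~~<~+~~
~~~+++~~
~~~++~~~
~~~~~~~~
gen 11: ~~~~~~~~
~~~^~~~~
~~~+~+~~
~~~+++~~
~~~++~~~
~~~~~~~~
gen 12: ~~~~~~~~
~~~+>~~~
~~~+~+~~
~~~+++~~
~~~++~~~
~~~~~~~~
gen 13: ~~~~~~~~
~~~++~~~
~~~+v+~~
~~~+++~~
~~~++~~~
~~~~~~~~
gen 14: ~~~~~~~~
~~~++~~~
~~~<++~~
~~~+++~~
~~~++~~~
~~~~~~~~
gen 15: ~~~~~~~~
~~~++~~~
~~~~++~~
~~~v++~~
~~~++~~~
~~~~~~~~
gen 16: ~~~~~~~~
~~~++~~~
~~~~++~~
~~~~>+~~
~~~++~~~
~~~~~~~~
gen 17: ~~~~~~~~
~~~++~~~
~~~~^+~~
~~~~~+~~
~~~++~~~
~~~~~~~~
gen 18: ~~~~~~~~
~~~++~~~
~~~<~+~~
~~~~~+~~
~~~++~~~
~~~~~~~~
gen 19: ~~~~~~~~
~~~^+~~~
~~~+~+~~
~~~~~+~~
~~~++~~~
~~~~~~~~
gen 20: ~~~~~~~~
~~<~+~~~
~~~+~+~~
~~~~~+~~
~~~++~~~
~~~~~~~~
gen 21: ~~^~~~~~
~~+~+~~~
~~~+~+~~
~~~~~+~~
~~~++~~~
~~~~~~~~
gen 22: ~~+>~~~~
~~+~+~~~
~~~+~+~~
~~~~~+~~
~~~++~~~
~~~~~~~~
gen 23: ~~++~~~~
~~+v+~~~
~~~+~+~~
~~~~~+~~
~~~++~~~
~~~~~~~~
gen 24: ~~++~~~~
~~<++~~~
~~~+~+~~
~~~~~+~~
~~~++~~~
~~~~~~~~
gen 25: ~~++~~~~
~~~++~~~
~~v+~+~~
~~~~~+~~
~~~++~~~
~~~~~~~~
gen 26: ~~++~~~~
~~~++~~~
~<++~+~~
~~~~~+~~
~~~++~~~
~~~~~~~~
gen 27: ~~++~~~~
~^~++~~~
~+++~+~~
~~~~~+~~
~~~++~~~
~~~~~~~~
gen 28: ~~++~~~~
~+>++~~~
~+++~+~~
~~~~~+~~
~~~++~~~
~~~~~~~~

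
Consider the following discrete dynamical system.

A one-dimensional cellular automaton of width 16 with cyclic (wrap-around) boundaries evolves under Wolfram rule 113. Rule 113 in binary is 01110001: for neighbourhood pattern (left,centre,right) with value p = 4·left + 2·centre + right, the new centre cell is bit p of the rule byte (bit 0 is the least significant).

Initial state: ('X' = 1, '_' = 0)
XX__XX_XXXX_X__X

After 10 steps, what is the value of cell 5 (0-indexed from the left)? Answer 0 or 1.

k=0  XX__XX_XXXX_X__X
k=1  _XX__XX___XX_X__
k=2  __XX__XXX__XX_XX
k=3  X__XX___XX__XX_X
k=4  XX__XXX__XX__XX_
k=5  _XX___XX__XX__XX
k=6  X_XXX__XX__XX__X
k=7  XX__XX__XX__XX__
k=8  _XX__XX__XX__XX_
k=9  __XX__XX__XX__XX
k=10  X__XX__XX__XX__X

0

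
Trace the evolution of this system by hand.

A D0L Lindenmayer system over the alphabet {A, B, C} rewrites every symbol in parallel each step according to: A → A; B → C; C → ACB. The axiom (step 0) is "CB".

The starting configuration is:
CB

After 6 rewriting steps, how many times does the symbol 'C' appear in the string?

gen 0: CB
gen 1: ACBC
gen 2: AACBCACB
gen 3: AAACBCACBAACBC
gen 4: AAAACBCACBAACBCAAACBCACB
gen 5: AAAAACBCACBAACBCAAACBCACBAAAACBCACBAACBC
gen 6: AAAAAACBCACBAACBCAAACBCACBAAAACBCACBAACBCAAAAACBCACBAACBCAAACBCACB

21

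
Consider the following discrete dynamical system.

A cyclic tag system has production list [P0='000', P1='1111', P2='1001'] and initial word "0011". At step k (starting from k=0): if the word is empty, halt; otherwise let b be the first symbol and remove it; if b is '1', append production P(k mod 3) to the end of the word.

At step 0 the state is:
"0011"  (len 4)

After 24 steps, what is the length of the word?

32

0) "0011"  (len 4)
1) "011"  (len 3)
2) "11"  (len 2)
3) "11001"  (len 5)
4) "1001000"  (len 7)
5) "0010001111"  (len 10)
6) "010001111"  (len 9)
7) "10001111"  (len 8)
8) "00011111111"  (len 11)
9) "0011111111"  (len 10)
10) "011111111"  (len 9)
11) "11111111"  (len 8)
12) "11111111001"  (len 11)
13) "1111111001000"  (len 13)
14) "1111110010001111"  (len 16)
15) "1111100100011111001"  (len 19)
16) "111100100011111001000"  (len 21)
17) "111001000111110010001111"  (len 24)
18) "110010001111100100011111001"  (len 27)
19) "10010001111100100011111001000"  (len 29)
20) "00100011111001000111110010001111"  (len 32)
21) "0100011111001000111110010001111"  (len 31)
22) "100011111001000111110010001111"  (len 30)
23) "000111110010001111100100011111111"  (len 33)
24) "00111110010001111100100011111111"  (len 32)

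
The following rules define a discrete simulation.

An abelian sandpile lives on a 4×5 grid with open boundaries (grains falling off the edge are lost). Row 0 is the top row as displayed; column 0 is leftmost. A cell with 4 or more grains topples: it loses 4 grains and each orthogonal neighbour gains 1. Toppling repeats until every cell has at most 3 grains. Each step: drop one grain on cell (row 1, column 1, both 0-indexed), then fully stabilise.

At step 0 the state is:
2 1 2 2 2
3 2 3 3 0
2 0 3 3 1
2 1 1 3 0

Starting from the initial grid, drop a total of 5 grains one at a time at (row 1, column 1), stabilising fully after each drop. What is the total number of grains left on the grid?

[0] 2 1 2 2 2
3 2 3 3 0
2 0 3 3 1
2 1 1 3 0
[1] 2 1 2 2 2
3 3 3 3 0
2 0 3 3 1
2 1 1 3 0
[2] 3 2 3 3 2
0 2 2 1 1
3 2 1 2 2
2 1 3 0 1
[3] 3 2 3 3 2
0 3 2 1 1
3 2 1 2 2
2 1 3 0 1
[4] 3 3 3 3 2
1 0 3 1 1
3 3 1 2 2
2 1 3 0 1
[5] 3 3 3 3 2
1 1 3 1 1
3 3 1 2 2
2 1 3 0 1

39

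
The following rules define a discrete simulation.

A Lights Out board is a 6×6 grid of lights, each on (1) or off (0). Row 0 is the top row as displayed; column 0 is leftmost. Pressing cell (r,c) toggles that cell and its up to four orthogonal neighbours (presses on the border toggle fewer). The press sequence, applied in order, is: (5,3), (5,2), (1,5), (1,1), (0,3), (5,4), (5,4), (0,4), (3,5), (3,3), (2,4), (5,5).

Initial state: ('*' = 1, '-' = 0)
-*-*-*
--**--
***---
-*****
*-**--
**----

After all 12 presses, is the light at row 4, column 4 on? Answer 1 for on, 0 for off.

0

step 0: -*-*-*
--**--
***---
-*****
*-**--
**----
step 1: -*-*-*
--**--
***---
-*****
*-*---
*****-
step 2: -*-*-*
--**--
***---
-*****
*-----
*---*-
step 3: -*-*--
--****
***--*
-*****
*-----
*---*-
step 4: ---*--
**-***
*-*--*
-*****
*-----
*---*-
step 5: --*-*-
**--**
*-*--*
-*****
*-----
*---*-
step 6: --*-*-
**--**
*-*--*
-*****
*---*-
*--*-*
step 7: --*-*-
**--**
*-*--*
-*****
*-----
*---*-
step 8: --**-*
**---*
*-*--*
-*****
*-----
*---*-
step 9: --**-*
**---*
*-*---
-***--
*----*
*---*-
step 10: --**-*
**---*
*-**--
-*--*-
*--*-*
*---*-
step 11: --**-*
**--**
*-*-**
-*----
*--*-*
*---*-
step 12: --**-*
**--**
*-*-**
-*----
*--*--
*----*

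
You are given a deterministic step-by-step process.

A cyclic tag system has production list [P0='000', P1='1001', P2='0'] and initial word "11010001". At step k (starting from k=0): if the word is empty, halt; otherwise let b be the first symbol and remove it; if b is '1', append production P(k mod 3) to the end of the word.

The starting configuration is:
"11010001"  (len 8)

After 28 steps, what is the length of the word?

2

0) "11010001"  (len 8)
1) "1010001000"  (len 10)
2) "0100010001001"  (len 13)
3) "100010001001"  (len 12)
4) "00010001001000"  (len 14)
5) "0010001001000"  (len 13)
6) "010001001000"  (len 12)
7) "10001001000"  (len 11)
8) "00010010001001"  (len 14)
9) "0010010001001"  (len 13)
10) "010010001001"  (len 12)
11) "10010001001"  (len 11)
12) "00100010010"  (len 11)
13) "0100010010"  (len 10)
14) "100010010"  (len 9)
15) "000100100"  (len 9)
16) "00100100"  (len 8)
17) "0100100"  (len 7)
18) "100100"  (len 6)
19) "00100000"  (len 8)
20) "0100000"  (len 7)
21) "100000"  (len 6)
22) "00000000"  (len 8)
23) "0000000"  (len 7)
24) "000000"  (len 6)
25) "00000"  (len 5)
26) "0000"  (len 4)
27) "000"  (len 3)
28) "00"  (len 2)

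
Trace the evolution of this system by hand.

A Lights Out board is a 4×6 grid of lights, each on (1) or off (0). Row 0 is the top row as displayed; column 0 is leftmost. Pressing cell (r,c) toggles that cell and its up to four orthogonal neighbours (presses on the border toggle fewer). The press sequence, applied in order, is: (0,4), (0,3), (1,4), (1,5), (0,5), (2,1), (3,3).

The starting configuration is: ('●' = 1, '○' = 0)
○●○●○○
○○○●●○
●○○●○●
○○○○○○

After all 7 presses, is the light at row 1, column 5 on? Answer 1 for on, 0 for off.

1

0) ○●○●○○
○○○●●○
●○○●○●
○○○○○○
1) ○●○○●●
○○○●○○
●○○●○●
○○○○○○
2) ○●●●○●
○○○○○○
●○○●○●
○○○○○○
3) ○●●●●●
○○○●●●
●○○●●●
○○○○○○
4) ○●●●●○
○○○●○○
●○○●●○
○○○○○○
5) ○●●●○●
○○○●○●
●○○●●○
○○○○○○
6) ○●●●○●
○●○●○●
○●●●●○
○●○○○○
7) ○●●●○●
○●○●○●
○●●○●○
○●●●●○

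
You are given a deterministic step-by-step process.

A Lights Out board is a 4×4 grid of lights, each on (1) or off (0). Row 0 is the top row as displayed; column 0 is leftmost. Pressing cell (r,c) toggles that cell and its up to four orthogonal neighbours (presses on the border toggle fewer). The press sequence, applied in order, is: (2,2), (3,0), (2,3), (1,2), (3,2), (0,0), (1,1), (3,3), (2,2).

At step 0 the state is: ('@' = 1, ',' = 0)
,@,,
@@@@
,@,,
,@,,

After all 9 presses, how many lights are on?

[0] ,@,,
@@@@
,@,,
,@,,
[1] ,@,,
@@,@
,,@@
,@@,
[2] ,@,,
@@,@
@,@@
@,@,
[3] ,@,,
@@,,
@,,,
@,@@
[4] ,@@,
@,@@
@,@,
@,@@
[5] ,@@,
@,@@
@,,,
@@,,
[6] @,@,
,,@@
@,,,
@@,,
[7] @@@,
@@,@
@@,,
@@,,
[8] @@@,
@@,@
@@,@
@@@@
[9] @@@,
@@@@
@,@,
@@,@

12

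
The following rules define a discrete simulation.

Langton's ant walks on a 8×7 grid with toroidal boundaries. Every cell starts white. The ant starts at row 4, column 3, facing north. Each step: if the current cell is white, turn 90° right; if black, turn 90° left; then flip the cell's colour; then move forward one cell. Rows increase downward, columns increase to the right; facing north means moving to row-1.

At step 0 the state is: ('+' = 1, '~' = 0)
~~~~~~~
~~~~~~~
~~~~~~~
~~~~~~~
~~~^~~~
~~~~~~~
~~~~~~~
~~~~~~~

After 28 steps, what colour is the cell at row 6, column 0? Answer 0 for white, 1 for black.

1

step 0: ~~~~~~~
~~~~~~~
~~~~~~~
~~~~~~~
~~~^~~~
~~~~~~~
~~~~~~~
~~~~~~~
step 1: ~~~~~~~
~~~~~~~
~~~~~~~
~~~~~~~
~~~+>~~
~~~~~~~
~~~~~~~
~~~~~~~
step 2: ~~~~~~~
~~~~~~~
~~~~~~~
~~~~~~~
~~~++~~
~~~~v~~
~~~~~~~
~~~~~~~
step 3: ~~~~~~~
~~~~~~~
~~~~~~~
~~~~~~~
~~~++~~
~~~<+~~
~~~~~~~
~~~~~~~
step 4: ~~~~~~~
~~~~~~~
~~~~~~~
~~~~~~~
~~~^+~~
~~~++~~
~~~~~~~
~~~~~~~
step 5: ~~~~~~~
~~~~~~~
~~~~~~~
~~~~~~~
~~<~+~~
~~~++~~
~~~~~~~
~~~~~~~
step 6: ~~~~~~~
~~~~~~~
~~~~~~~
~~^~~~~
~~+~+~~
~~~++~~
~~~~~~~
~~~~~~~
step 7: ~~~~~~~
~~~~~~~
~~~~~~~
~~+>~~~
~~+~+~~
~~~++~~
~~~~~~~
~~~~~~~
step 8: ~~~~~~~
~~~~~~~
~~~~~~~
~~++~~~
~~+v+~~
~~~++~~
~~~~~~~
~~~~~~~
step 9: ~~~~~~~
~~~~~~~
~~~~~~~
~~++~~~
~~<++~~
~~~++~~
~~~~~~~
~~~~~~~
step 10: ~~~~~~~
~~~~~~~
~~~~~~~
~~++~~~
~~~++~~
~~v++~~
~~~~~~~
~~~~~~~
step 11: ~~~~~~~
~~~~~~~
~~~~~~~
~~++~~~
~~~++~~
~<+++~~
~~~~~~~
~~~~~~~
step 12: ~~~~~~~
~~~~~~~
~~~~~~~
~~++~~~
~^~++~~
~++++~~
~~~~~~~
~~~~~~~
step 13: ~~~~~~~
~~~~~~~
~~~~~~~
~~++~~~
~+>++~~
~++++~~
~~~~~~~
~~~~~~~
step 14: ~~~~~~~
~~~~~~~
~~~~~~~
~~++~~~
~++++~~
~+v++~~
~~~~~~~
~~~~~~~
step 15: ~~~~~~~
~~~~~~~
~~~~~~~
~~++~~~
~++++~~
~+~>+~~
~~~~~~~
~~~~~~~
step 16: ~~~~~~~
~~~~~~~
~~~~~~~
~~++~~~
~++^+~~
~+~~+~~
~~~~~~~
~~~~~~~
step 17: ~~~~~~~
~~~~~~~
~~~~~~~
~~++~~~
~+<~+~~
~+~~+~~
~~~~~~~
~~~~~~~
step 18: ~~~~~~~
~~~~~~~
~~~~~~~
~~++~~~
~+~~+~~
~+v~+~~
~~~~~~~
~~~~~~~
step 19: ~~~~~~~
~~~~~~~
~~~~~~~
~~++~~~
~+~~+~~
~<+~+~~
~~~~~~~
~~~~~~~
step 20: ~~~~~~~
~~~~~~~
~~~~~~~
~~++~~~
~+~~+~~
~~+~+~~
~v~~~~~
~~~~~~~
step 21: ~~~~~~~
~~~~~~~
~~~~~~~
~~++~~~
~+~~+~~
~~+~+~~
<+~~~~~
~~~~~~~
step 22: ~~~~~~~
~~~~~~~
~~~~~~~
~~++~~~
~+~~+~~
^~+~+~~
++~~~~~
~~~~~~~
step 23: ~~~~~~~
~~~~~~~
~~~~~~~
~~++~~~
~+~~+~~
+>+~+~~
++~~~~~
~~~~~~~
step 24: ~~~~~~~
~~~~~~~
~~~~~~~
~~++~~~
~+~~+~~
+++~+~~
+v~~~~~
~~~~~~~
step 25: ~~~~~~~
~~~~~~~
~~~~~~~
~~++~~~
~+~~+~~
+++~+~~
+~>~~~~
~~~~~~~
step 26: ~~~~~~~
~~~~~~~
~~~~~~~
~~++~~~
~+~~+~~
+++~+~~
+~+~~~~
~~v~~~~
step 27: ~~~~~~~
~~~~~~~
~~~~~~~
~~++~~~
~+~~+~~
+++~+~~
+~+~~~~
~<+~~~~
step 28: ~~~~~~~
~~~~~~~
~~~~~~~
~~++~~~
~+~~+~~
+++~+~~
+^+~~~~
~++~~~~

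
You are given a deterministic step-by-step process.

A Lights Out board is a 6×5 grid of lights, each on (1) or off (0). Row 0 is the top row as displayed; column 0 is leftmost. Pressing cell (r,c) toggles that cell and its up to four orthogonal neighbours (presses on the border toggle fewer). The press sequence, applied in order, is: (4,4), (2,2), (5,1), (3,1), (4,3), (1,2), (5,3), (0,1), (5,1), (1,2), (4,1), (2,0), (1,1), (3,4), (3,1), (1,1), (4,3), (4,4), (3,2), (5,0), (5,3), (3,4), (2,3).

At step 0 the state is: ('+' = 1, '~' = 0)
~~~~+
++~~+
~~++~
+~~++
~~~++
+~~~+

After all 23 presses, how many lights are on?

16

[0] ~~~~+
++~~+
~~++~
+~~++
~~~++
+~~~+
[1] ~~~~+
++~~+
~~++~
+~~+~
~~~~~
+~~~~
[2] ~~~~+
+++~+
~+~~~
+~++~
~~~~~
+~~~~
[3] ~~~~+
+++~+
~+~~~
+~++~
~+~~~
~++~~
[4] ~~~~+
+++~+
~~~~~
~+~+~
~~~~~
~++~~
[5] ~~~~+
+++~+
~~~~~
~+~~~
~~+++
~+++~
[6] ~~+~+
+~~++
~~+~~
~+~~~
~~+++
~+++~
[7] ~~+~+
+~~++
~~+~~
~+~~~
~~+~+
~+~~+
[8] ++~~+
++~++
~~+~~
~+~~~
~~+~+
~+~~+
[9] ++~~+
++~++
~~+~~
~+~~~
~++~+
+~+~+
[10] +++~+
+~+~+
~~~~~
~+~~~
~++~+
+~+~+
[11] +++~+
+~+~+
~~~~~
~~~~~
+~~~+
+++~+
[12] +++~+
~~+~+
++~~~
+~~~~
+~~~+
+++~+
[13] +~+~+
++~~+
+~~~~
+~~~~
+~~~+
+++~+
[14] +~+~+
++~~+
+~~~+
+~~++
+~~~~
+++~+
[15] +~+~+
++~~+
++~~+
~++++
++~~~
+++~+
[16] +++~+
~~+~+
+~~~+
~++++
++~~~
+++~+
[17] +++~+
~~+~+
+~~~+
~++~+
+++++
+++++
[18] +++~+
~~+~+
+~~~+
~++~~
+++~~
++++~
[19] +++~+
~~+~+
+~+~+
~~~+~
++~~~
++++~
[20] +++~+
~~+~+
+~+~+
~~~+~
~+~~~
~~++~
[21] +++~+
~~+~+
+~+~+
~~~+~
~+~+~
~~~~+
[22] +++~+
~~+~+
+~+~~
~~~~+
~+~++
~~~~+
[23] +++~+
~~+++
+~~++
~~~++
~+~++
~~~~+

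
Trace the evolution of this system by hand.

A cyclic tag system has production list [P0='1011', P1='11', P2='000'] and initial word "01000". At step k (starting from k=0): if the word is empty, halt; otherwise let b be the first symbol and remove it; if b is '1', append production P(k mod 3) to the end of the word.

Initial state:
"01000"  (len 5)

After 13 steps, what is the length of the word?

7

step 0: "01000"  (len 5)
step 1: "1000"  (len 4)
step 2: "00011"  (len 5)
step 3: "0011"  (len 4)
step 4: "011"  (len 3)
step 5: "11"  (len 2)
step 6: "1000"  (len 4)
step 7: "0001011"  (len 7)
step 8: "001011"  (len 6)
step 9: "01011"  (len 5)
step 10: "1011"  (len 4)
step 11: "01111"  (len 5)
step 12: "1111"  (len 4)
step 13: "1111011"  (len 7)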